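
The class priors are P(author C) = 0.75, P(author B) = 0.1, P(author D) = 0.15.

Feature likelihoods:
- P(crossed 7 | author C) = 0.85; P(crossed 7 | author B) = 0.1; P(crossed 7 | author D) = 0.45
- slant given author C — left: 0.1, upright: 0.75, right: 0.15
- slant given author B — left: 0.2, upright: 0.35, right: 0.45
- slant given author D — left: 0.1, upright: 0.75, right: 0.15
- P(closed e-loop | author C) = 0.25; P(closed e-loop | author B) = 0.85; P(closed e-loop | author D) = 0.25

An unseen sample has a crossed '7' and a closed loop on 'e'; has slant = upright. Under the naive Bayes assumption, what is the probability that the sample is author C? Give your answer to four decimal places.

0.8844

author C: 0.75 × 0.85 × 0.75 × 0.25 = 0.11953125
author B: 0.1 × 0.1 × 0.35 × 0.85 = 0.002975
author D: 0.15 × 0.45 × 0.75 × 0.25 = 0.01265625
P(author C | x) = 0.11953125 / 0.1351625 ≈ 0.8844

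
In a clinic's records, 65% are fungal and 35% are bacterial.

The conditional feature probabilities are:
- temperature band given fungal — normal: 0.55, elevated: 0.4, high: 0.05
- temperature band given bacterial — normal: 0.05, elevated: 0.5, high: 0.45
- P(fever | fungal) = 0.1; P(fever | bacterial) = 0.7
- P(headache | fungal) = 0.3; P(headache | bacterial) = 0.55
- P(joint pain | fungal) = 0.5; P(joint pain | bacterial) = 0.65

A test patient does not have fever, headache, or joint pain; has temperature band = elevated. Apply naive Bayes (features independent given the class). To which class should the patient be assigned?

fungal

fungal: 0.65 × 0.4 × (1−0.1) × (1−0.3) × (1−0.5) = 0.0819
bacterial: 0.35 × 0.5 × (1−0.7) × (1−0.55) × (1−0.65) = 0.00826875
Highest score → fungal.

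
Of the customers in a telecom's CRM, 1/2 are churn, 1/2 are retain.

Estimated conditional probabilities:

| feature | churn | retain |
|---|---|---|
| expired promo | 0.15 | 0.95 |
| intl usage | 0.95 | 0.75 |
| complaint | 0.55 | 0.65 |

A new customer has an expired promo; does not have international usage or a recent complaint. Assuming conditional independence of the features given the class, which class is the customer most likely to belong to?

retain

churn: 0.5 × 0.15 × (1−0.95) × (1−0.55) = 0.0016875
retain: 0.5 × 0.95 × (1−0.75) × (1−0.65) = 0.0415625
Highest score → retain.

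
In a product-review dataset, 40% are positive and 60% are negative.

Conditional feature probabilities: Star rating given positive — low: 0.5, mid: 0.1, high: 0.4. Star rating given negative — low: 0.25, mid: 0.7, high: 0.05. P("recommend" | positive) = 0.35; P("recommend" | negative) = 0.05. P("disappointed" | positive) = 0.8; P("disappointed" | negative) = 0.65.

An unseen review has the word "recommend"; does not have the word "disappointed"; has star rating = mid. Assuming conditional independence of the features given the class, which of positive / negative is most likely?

negative

positive: 0.4 × 0.1 × 0.35 × (1−0.8) = 0.0028
negative: 0.6 × 0.7 × 0.05 × (1−0.65) = 0.00735
Highest score → negative.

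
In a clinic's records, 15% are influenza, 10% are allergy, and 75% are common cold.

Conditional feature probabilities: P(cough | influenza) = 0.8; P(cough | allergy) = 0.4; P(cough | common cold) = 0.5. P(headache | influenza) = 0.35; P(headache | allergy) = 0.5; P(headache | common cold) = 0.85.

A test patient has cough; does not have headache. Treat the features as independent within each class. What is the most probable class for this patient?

influenza

influenza: 0.15 × 0.8 × (1−0.35) = 0.078
allergy: 0.1 × 0.4 × (1−0.5) = 0.02
common cold: 0.75 × 0.5 × (1−0.85) = 0.05625
Highest score → influenza.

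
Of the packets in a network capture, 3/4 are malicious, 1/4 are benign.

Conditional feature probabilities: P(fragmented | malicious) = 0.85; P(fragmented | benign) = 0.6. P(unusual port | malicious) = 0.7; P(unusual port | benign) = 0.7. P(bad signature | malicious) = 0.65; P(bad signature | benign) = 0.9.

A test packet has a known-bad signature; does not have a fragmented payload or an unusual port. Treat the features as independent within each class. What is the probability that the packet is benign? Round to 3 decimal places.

malicious: 0.75 × (1−0.85) × (1−0.7) × 0.65 = 0.0219375
benign: 0.25 × (1−0.6) × (1−0.7) × 0.9 = 0.027
P(benign | x) = 0.027 / 0.0489375 ≈ 0.552

0.552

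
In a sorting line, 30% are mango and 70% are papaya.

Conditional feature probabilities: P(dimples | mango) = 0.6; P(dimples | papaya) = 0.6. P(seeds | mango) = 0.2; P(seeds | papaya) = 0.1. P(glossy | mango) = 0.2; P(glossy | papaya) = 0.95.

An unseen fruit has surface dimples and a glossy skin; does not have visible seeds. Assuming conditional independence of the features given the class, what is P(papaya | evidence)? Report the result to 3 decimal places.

0.926

mango: 0.3 × 0.6 × (1−0.2) × 0.2 = 0.0288
papaya: 0.7 × 0.6 × (1−0.1) × 0.95 = 0.3591
P(papaya | x) = 0.3591 / 0.3879 ≈ 0.926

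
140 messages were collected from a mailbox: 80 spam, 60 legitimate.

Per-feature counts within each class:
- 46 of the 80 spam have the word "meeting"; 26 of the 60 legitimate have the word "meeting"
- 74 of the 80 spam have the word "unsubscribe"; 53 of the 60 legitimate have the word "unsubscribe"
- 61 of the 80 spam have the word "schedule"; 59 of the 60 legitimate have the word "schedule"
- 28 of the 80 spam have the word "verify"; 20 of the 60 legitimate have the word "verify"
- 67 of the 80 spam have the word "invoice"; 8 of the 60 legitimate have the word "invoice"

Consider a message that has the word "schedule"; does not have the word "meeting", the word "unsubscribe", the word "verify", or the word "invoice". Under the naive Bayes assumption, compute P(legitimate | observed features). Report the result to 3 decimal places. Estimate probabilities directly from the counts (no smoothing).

0.916

spam: (80/140) × (34/80) × (6/80) × (61/80) × (52/80) × (13/80) ≈ 0.00146696
legitimate: (60/140) × (34/60) × (7/60) × (59/60) × (40/60) × (52/60) ≈ 0.0160975
P(legitimate | x) = 0.0160975 / 0.01756446 ≈ 0.916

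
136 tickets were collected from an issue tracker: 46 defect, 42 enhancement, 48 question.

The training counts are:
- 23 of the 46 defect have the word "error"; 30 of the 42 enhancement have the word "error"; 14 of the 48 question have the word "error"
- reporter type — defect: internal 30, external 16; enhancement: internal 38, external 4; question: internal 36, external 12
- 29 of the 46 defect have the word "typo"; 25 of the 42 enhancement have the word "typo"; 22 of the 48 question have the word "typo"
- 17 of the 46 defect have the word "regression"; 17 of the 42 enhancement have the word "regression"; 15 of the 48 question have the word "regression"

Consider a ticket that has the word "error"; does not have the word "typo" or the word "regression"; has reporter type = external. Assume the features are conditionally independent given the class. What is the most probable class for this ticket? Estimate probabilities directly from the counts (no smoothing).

defect: (46/136) × (23/46) × (16/46) × (17/46) × (29/46) ≈ 0.0137051
enhancement: (42/136) × (30/42) × (4/42) × (17/42) × (25/42) ≈ 0.00506155
question: (48/136) × (14/48) × (12/48) × (26/48) × (33/48) ≈ 0.00958372
Highest score → defect.

defect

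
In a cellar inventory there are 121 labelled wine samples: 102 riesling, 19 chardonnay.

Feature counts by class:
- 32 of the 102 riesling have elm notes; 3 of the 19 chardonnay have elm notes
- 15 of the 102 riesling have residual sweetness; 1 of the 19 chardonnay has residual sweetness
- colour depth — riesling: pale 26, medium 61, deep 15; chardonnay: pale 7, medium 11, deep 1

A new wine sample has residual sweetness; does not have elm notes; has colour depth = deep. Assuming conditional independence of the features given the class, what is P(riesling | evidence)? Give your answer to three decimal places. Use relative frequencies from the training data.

riesling: (102/121) × (70/102) × (15/102) × (15/102) ≈ 0.0125111
chardonnay: (19/121) × (16/19) × (1/19) × (1/19) ≈ 0.000366292
P(riesling | x) = 0.0125111 / 0.012877392 ≈ 0.972

0.972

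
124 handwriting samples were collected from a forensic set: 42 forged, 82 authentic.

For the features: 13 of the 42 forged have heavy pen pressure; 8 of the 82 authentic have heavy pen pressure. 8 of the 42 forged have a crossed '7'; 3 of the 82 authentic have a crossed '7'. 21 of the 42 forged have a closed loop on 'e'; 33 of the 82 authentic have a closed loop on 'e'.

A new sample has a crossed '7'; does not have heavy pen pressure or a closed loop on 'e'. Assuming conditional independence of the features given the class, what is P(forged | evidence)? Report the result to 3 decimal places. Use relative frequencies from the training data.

forged: (42/124) × (29/42) × (8/42) × (21/42) ≈ 0.0222734
authentic: (82/124) × (74/82) × (3/82) × (49/82) ≈ 0.0130467
P(forged | x) = 0.0222734 / 0.0353201 ≈ 0.631

0.631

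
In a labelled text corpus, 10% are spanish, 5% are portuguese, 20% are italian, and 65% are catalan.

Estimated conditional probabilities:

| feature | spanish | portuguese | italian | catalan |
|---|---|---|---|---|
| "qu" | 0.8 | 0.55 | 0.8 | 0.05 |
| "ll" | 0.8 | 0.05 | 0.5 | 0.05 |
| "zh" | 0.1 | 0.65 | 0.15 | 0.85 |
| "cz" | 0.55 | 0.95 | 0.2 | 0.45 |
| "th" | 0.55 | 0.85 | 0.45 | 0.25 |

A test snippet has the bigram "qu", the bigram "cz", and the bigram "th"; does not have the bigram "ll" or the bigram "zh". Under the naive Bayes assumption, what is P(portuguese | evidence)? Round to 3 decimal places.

0.402

spanish: 0.1 × 0.8 × (1−0.8) × (1−0.1) × 0.55 × 0.55 = 0.004356
portuguese: 0.05 × 0.55 × (1−0.05) × (1−0.65) × 0.95 × 0.85 = 0.007383578125
italian: 0.2 × 0.8 × (1−0.5) × (1−0.15) × 0.2 × 0.45 = 0.00612
catalan: 0.65 × 0.05 × (1−0.05) × (1−0.85) × 0.45 × 0.25 = 0.000521015625
P(portuguese | x) = 0.007383578125 / 0.01838059375 ≈ 0.402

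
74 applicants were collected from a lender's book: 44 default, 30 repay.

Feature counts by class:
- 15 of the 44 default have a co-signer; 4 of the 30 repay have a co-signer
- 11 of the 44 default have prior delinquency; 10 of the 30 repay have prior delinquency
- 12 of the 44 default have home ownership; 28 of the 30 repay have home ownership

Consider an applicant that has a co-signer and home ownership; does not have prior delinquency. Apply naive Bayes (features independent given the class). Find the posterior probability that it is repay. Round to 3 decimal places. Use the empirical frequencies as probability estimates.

default: (44/74) × (15/44) × (33/44) × (12/44) ≈ 0.0414619
repay: (30/74) × (4/30) × (20/30) × (28/30) ≈ 0.0336336
P(repay | x) = 0.0336336 / 0.0750955 ≈ 0.448

0.448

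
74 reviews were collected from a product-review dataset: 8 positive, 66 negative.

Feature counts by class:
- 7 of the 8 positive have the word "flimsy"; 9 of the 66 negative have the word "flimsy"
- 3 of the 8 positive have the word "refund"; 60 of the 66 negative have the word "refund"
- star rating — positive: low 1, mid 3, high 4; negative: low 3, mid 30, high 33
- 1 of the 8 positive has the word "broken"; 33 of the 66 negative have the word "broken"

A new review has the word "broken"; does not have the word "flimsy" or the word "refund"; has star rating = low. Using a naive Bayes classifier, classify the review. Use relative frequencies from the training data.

positive: (8/74) × (1/8) × (5/8) × (1/8) × (1/8) ≈ 0.000131968
negative: (66/74) × (57/66) × (6/66) × (3/66) × (33/66) ≈ 0.00159147
Highest score → negative.

negative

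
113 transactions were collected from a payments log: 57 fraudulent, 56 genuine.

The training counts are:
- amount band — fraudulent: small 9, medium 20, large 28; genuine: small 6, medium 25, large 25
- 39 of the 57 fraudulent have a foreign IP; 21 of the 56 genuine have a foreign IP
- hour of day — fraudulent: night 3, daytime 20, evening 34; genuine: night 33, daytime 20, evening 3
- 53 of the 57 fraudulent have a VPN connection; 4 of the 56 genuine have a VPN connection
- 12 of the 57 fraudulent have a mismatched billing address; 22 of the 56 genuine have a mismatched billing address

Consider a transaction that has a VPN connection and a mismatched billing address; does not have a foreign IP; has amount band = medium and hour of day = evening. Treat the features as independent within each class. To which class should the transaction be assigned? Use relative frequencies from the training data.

fraudulent

fraudulent: (57/113) × (20/57) × (18/57) × (34/57) × (53/57) × (12/57) ≈ 0.0065262
genuine: (56/113) × (25/56) × (35/56) × (3/56) × (4/56) × (22/56) ≈ 0.000207865
Highest score → fraudulent.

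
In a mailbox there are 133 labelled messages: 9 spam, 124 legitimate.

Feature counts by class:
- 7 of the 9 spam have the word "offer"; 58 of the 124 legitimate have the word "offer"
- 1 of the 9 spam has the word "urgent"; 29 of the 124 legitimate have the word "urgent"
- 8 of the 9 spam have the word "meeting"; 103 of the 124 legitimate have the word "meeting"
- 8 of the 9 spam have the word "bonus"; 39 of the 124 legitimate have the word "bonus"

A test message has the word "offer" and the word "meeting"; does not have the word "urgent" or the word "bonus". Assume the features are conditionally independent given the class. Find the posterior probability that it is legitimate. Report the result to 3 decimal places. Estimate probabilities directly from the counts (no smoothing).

0.976

spam: (9/133) × (7/9) × (8/9) × (8/9) × (1/9) ≈ 0.00462061
legitimate: (124/133) × (58/124) × (95/124) × (103/124) × (85/124) ≈ 0.190235
P(legitimate | x) = 0.190235 / 0.19485561 ≈ 0.976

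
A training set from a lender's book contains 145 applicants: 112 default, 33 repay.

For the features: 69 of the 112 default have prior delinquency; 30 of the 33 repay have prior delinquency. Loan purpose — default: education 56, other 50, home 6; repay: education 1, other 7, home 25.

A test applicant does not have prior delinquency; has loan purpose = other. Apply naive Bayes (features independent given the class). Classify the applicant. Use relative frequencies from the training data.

default

default: (112/145) × (43/112) × (50/112) ≈ 0.132389
repay: (33/145) × (3/33) × (7/33) ≈ 0.00438871
Highest score → default.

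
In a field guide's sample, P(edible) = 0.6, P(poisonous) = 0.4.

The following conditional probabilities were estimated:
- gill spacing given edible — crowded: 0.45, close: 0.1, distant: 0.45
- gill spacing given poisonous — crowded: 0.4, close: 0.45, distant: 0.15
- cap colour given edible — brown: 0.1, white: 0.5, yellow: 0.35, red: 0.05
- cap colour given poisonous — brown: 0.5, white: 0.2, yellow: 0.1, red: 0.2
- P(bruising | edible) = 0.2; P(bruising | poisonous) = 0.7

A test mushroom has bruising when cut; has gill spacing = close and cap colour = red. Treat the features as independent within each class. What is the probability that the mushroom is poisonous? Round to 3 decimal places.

0.977

edible: 0.6 × 0.1 × 0.05 × 0.2 = 0.0006
poisonous: 0.4 × 0.45 × 0.2 × 0.7 = 0.0252
P(poisonous | x) = 0.0252 / 0.0258 ≈ 0.977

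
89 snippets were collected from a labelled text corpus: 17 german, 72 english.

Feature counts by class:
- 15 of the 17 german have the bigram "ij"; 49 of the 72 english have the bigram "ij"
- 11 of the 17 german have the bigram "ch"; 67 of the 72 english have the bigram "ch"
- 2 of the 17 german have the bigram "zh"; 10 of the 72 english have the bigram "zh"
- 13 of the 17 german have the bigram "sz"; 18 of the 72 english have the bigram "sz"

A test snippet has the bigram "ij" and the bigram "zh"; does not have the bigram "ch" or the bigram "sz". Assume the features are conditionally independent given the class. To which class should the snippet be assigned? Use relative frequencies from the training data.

english

german: (17/89) × (15/17) × (6/17) × (2/17) × (4/17) ≈ 0.00164663
english: (72/89) × (49/72) × (5/72) × (10/72) × (54/72) ≈ 0.00398265
Highest score → english.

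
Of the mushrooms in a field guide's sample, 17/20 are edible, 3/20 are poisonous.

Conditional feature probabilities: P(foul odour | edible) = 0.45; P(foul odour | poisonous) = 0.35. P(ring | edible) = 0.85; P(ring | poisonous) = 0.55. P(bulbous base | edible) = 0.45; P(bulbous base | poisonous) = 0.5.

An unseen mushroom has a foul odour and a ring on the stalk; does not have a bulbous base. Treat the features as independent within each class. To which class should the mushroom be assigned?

edible

edible: 0.85 × 0.45 × 0.85 × (1−0.45) = 0.17881875
poisonous: 0.15 × 0.35 × 0.55 × (1−0.5) = 0.0144375
Highest score → edible.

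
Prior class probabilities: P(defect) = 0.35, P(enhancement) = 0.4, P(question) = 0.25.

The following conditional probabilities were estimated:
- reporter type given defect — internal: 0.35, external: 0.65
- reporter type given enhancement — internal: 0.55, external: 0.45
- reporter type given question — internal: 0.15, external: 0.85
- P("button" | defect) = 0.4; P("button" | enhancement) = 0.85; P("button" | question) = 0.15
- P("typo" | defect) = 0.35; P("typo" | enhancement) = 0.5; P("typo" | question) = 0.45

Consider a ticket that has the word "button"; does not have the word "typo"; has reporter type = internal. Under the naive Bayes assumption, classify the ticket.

enhancement

defect: 0.35 × 0.35 × 0.4 × (1−0.35) = 0.03185
enhancement: 0.4 × 0.55 × 0.85 × (1−0.5) = 0.0935
question: 0.25 × 0.15 × 0.15 × (1−0.45) = 0.00309375
Highest score → enhancement.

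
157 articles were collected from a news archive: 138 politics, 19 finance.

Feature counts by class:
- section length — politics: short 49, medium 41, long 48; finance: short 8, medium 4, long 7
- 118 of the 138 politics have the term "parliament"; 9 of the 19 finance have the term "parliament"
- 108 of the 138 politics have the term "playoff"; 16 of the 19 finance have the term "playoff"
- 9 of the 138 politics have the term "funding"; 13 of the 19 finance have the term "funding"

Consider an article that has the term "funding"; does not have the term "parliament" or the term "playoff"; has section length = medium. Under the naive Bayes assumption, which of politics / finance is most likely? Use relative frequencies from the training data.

politics: (138/157) × (41/138) × (20/138) × (30/138) × (9/138) ≈ 0.000536588
finance: (19/157) × (4/19) × (10/19) × (3/19) × (13/19) ≈ 0.00144865
Highest score → finance.

finance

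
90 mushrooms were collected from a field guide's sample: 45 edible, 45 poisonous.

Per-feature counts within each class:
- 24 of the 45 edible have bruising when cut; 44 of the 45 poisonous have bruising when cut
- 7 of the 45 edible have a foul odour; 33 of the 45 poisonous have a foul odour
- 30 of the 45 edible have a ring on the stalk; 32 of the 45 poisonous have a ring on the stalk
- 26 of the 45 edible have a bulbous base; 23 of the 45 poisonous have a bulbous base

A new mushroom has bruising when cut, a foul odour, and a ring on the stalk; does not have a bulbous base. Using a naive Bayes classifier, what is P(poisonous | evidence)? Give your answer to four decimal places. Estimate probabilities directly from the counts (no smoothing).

0.9143

edible: (45/90) × (24/45) × (7/45) × (30/45) × (19/45) ≈ 0.0116763
poisonous: (45/90) × (44/45) × (33/45) × (32/45) × (22/45) ≈ 0.124641
P(poisonous | x) = 0.124641 / 0.1363173 ≈ 0.9143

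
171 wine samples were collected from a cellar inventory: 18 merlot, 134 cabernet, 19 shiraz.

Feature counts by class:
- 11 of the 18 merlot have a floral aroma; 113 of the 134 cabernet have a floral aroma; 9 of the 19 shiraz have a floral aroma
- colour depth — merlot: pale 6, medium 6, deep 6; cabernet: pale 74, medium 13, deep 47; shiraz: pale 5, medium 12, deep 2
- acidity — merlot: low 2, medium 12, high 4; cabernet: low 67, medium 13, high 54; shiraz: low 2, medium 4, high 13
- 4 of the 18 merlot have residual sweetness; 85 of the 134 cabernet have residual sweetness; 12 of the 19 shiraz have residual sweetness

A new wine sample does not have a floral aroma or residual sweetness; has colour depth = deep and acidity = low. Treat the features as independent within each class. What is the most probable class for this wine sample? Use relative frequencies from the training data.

cabernet

merlot: (18/171) × (7/18) × (6/18) × (2/18) × (14/18) ≈ 0.00117922
cabernet: (134/171) × (21/134) × (47/134) × (67/134) × (49/134) ≈ 0.00787549
shiraz: (19/171) × (10/19) × (2/19) × (2/19) × (7/19) ≈ 0.000238727
Highest score → cabernet.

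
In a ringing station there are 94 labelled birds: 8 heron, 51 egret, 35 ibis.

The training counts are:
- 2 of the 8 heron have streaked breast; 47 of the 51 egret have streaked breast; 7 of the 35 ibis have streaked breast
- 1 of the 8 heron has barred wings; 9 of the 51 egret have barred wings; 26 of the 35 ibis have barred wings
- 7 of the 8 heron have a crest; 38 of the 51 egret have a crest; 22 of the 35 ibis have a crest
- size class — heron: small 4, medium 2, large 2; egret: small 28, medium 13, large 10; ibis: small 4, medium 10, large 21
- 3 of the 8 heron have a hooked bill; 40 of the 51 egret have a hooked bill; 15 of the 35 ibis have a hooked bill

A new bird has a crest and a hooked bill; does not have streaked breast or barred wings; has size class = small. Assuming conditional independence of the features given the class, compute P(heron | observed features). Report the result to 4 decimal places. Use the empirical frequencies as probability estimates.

heron: (8/94) × (6/8) × (7/8) × (7/8) × (4/8) × (3/8) ≈ 0.00916307
egret: (51/94) × (4/51) × (42/51) × (38/51) × (28/51) × (40/51) ≈ 0.0112435
ibis: (35/94) × (28/35) × (9/35) × (22/35) × (4/35) × (15/35) ≈ 0.00235817
P(heron | x) = 0.00916307 / 0.02276474 ≈ 0.4025

0.4025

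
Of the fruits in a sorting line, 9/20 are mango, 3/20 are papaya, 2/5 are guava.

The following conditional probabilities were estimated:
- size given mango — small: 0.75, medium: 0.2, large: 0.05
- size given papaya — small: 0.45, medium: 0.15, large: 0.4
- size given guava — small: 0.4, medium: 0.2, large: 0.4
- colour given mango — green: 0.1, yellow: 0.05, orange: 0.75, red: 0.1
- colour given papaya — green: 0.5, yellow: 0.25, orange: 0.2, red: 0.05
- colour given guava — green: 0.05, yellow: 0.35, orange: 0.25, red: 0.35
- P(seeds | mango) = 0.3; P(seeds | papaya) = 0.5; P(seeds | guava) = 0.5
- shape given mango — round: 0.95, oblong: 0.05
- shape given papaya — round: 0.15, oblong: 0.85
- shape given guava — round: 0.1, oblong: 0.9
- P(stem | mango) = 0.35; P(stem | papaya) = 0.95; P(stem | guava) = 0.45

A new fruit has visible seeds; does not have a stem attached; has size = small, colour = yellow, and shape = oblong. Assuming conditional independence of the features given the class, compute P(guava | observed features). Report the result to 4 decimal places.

mango: 0.45 × 0.75 × 0.05 × 0.3 × 0.05 × (1−0.35) = 0.00016453125
papaya: 0.15 × 0.45 × 0.25 × 0.5 × 0.85 × (1−0.95) = 0.00035859375
guava: 0.4 × 0.4 × 0.35 × 0.5 × 0.9 × (1−0.45) = 0.01386
P(guava | x) = 0.01386 / 0.014383125 ≈ 0.9636

0.9636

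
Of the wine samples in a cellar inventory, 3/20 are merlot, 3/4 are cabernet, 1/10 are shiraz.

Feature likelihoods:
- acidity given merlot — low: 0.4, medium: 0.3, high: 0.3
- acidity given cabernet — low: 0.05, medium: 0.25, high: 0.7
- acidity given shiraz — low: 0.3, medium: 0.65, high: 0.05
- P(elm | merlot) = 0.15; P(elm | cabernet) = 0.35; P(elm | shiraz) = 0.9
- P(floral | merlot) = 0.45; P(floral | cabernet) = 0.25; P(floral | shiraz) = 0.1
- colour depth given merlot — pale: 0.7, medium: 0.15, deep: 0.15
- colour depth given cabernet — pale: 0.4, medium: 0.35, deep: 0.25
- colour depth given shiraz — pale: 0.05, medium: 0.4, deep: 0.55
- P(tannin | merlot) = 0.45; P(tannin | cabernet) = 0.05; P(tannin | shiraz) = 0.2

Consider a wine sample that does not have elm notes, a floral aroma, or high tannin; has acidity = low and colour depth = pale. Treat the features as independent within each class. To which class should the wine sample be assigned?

merlot: 0.15 × 0.4 × (1−0.15) × (1−0.45) × 0.7 × (1−0.45) = 0.01079925
cabernet: 0.75 × 0.05 × (1−0.35) × (1−0.25) × 0.4 × (1−0.05) = 0.006946875
shiraz: 0.1 × 0.3 × (1−0.9) × (1−0.1) × 0.05 × (1−0.2) = 0.000108
Highest score → merlot.

merlot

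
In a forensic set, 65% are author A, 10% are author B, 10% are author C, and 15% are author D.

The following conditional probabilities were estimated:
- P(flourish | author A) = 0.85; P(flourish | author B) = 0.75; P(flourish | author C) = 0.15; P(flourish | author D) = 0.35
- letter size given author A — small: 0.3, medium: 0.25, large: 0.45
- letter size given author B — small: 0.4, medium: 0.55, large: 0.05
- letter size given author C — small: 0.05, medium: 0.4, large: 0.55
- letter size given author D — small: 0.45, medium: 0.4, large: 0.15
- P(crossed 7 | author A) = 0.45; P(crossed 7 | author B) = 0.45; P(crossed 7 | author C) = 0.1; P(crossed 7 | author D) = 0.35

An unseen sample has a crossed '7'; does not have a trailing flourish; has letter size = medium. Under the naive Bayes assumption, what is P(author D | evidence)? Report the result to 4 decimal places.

0.3990

author A: 0.65 × (1−0.85) × 0.25 × 0.45 = 0.01096875
author B: 0.1 × (1−0.75) × 0.55 × 0.45 = 0.0061875
author C: 0.1 × (1−0.15) × 0.4 × 0.1 = 0.0034
author D: 0.15 × (1−0.35) × 0.4 × 0.35 = 0.01365
P(author D | x) = 0.01365 / 0.03420625 ≈ 0.3990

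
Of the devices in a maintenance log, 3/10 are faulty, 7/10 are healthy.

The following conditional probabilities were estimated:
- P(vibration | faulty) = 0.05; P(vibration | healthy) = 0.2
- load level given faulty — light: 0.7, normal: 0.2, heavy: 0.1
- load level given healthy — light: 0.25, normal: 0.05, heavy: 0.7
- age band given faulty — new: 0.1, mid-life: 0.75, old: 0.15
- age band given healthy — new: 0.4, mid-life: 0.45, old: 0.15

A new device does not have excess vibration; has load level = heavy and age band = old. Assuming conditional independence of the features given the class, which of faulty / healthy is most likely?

healthy

faulty: 0.3 × (1−0.05) × 0.1 × 0.15 = 0.004275
healthy: 0.7 × (1−0.2) × 0.7 × 0.15 = 0.0588
Highest score → healthy.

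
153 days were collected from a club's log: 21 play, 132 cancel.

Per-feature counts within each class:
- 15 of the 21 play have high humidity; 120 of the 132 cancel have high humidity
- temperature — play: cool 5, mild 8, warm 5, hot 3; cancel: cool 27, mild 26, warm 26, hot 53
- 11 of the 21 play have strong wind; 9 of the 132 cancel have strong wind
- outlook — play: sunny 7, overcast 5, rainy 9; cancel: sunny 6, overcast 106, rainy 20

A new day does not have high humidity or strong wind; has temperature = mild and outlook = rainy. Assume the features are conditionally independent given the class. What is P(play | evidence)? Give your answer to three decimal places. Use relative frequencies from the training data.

play: (21/153) × (6/21) × (8/21) × (10/21) × (9/21) ≈ 0.00304884
cancel: (132/153) × (12/132) × (26/132) × (123/132) × (20/132) ≈ 0.0021811
P(play | x) = 0.00304884 / 0.00522994 ≈ 0.583

0.583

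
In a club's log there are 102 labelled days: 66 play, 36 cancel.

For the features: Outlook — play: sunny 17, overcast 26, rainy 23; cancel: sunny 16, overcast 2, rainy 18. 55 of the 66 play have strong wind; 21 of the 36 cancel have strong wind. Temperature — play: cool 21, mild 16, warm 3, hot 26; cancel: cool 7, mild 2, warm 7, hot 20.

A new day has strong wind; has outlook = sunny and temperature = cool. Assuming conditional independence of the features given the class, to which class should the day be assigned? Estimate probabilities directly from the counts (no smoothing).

play: (66/102) × (17/66) × (55/66) × (21/66) ≈ 0.0441919
cancel: (36/102) × (16/36) × (21/36) × (7/36) ≈ 0.0177923
Highest score → play.

play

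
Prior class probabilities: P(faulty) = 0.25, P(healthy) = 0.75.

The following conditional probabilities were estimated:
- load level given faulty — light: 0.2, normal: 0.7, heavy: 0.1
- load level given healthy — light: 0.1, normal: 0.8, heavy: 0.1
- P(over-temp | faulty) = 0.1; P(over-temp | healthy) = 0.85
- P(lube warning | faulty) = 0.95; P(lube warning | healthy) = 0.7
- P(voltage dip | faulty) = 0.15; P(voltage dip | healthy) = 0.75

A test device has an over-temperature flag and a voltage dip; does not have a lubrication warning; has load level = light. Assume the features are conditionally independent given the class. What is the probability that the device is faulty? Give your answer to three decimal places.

faulty: 0.25 × 0.2 × 0.1 × (1−0.95) × 0.15 = 0.0000375
healthy: 0.75 × 0.1 × 0.85 × (1−0.7) × 0.75 = 0.01434375
P(faulty | x) = 0.0000375 / 0.01438125 ≈ 0.003

0.003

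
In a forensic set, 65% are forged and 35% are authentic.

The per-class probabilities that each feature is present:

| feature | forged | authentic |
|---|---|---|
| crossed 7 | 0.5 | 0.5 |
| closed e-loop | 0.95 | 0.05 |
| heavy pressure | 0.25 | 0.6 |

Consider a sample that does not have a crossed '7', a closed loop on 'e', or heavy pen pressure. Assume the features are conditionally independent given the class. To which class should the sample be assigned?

forged: 0.65 × (1−0.5) × (1−0.95) × (1−0.25) = 0.0121875
authentic: 0.35 × (1−0.5) × (1−0.05) × (1−0.6) = 0.0665
Highest score → authentic.

authentic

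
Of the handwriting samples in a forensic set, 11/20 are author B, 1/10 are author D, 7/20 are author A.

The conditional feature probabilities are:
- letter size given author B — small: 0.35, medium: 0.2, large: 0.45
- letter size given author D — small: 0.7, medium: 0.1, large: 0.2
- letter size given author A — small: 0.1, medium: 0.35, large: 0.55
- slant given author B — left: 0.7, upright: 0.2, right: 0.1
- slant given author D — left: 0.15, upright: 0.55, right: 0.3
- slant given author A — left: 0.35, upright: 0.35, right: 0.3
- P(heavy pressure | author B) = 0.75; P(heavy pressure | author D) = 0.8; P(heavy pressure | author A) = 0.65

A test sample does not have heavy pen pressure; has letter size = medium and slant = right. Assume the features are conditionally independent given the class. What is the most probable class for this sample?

author A

author B: 0.55 × 0.2 × 0.1 × (1−0.75) = 0.00275
author D: 0.1 × 0.1 × 0.3 × (1−0.8) = 0.0006
author A: 0.35 × 0.35 × 0.3 × (1−0.65) = 0.0128625
Highest score → author A.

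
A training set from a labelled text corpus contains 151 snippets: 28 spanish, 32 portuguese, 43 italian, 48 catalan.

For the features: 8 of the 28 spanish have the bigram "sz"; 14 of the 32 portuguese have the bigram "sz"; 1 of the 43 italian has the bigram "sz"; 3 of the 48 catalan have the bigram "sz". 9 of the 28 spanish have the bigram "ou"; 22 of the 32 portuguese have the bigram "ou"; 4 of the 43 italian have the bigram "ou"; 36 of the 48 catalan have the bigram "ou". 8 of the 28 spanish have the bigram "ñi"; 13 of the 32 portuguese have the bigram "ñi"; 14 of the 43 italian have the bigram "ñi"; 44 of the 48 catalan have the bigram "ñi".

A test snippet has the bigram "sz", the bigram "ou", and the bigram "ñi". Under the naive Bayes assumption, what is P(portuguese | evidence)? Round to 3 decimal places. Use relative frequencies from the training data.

0.580

spanish: (28/151) × (8/28) × (9/28) × (8/28) ≈ 0.00486552
portuguese: (32/151) × (14/32) × (22/32) × (13/32) ≈ 0.0258951
italian: (43/151) × (1/43) × (4/43) × (14/43) ≈ 0.000200574
catalan: (48/151) × (3/48) × (36/48) × (44/48) ≈ 0.0136589
P(portuguese | x) = 0.0258951 / 0.044620094 ≈ 0.580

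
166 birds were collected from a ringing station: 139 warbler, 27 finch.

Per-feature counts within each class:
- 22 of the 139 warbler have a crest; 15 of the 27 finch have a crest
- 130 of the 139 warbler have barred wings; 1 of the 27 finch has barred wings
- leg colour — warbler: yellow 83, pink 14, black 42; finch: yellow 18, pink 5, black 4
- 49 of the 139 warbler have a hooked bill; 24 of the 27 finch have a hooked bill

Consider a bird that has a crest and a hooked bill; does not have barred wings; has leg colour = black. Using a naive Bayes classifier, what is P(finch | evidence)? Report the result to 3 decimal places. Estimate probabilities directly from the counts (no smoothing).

0.926

warbler: (139/166) × (22/139) × (9/139) × (42/139) × (49/139) ≈ 0.000914025
finch: (27/166) × (15/27) × (26/27) × (4/27) × (24/27) ≈ 0.0114587
P(finch | x) = 0.0114587 / 0.012372725 ≈ 0.926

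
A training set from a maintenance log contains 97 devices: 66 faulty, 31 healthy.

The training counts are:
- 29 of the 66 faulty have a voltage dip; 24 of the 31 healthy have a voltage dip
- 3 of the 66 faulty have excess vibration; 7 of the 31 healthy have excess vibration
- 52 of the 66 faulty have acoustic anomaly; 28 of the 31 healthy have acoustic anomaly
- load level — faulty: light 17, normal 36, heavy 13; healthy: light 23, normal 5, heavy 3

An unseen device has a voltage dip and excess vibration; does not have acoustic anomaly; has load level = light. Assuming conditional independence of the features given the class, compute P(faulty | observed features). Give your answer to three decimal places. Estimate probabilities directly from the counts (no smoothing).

faulty: (66/97) × (29/66) × (3/66) × (14/66) × (17/66) ≈ 0.000742494
healthy: (31/97) × (24/31) × (7/31) × (3/31) × (23/31) ≈ 0.00401145
P(faulty | x) = 0.000742494 / 0.004753944 ≈ 0.156

0.156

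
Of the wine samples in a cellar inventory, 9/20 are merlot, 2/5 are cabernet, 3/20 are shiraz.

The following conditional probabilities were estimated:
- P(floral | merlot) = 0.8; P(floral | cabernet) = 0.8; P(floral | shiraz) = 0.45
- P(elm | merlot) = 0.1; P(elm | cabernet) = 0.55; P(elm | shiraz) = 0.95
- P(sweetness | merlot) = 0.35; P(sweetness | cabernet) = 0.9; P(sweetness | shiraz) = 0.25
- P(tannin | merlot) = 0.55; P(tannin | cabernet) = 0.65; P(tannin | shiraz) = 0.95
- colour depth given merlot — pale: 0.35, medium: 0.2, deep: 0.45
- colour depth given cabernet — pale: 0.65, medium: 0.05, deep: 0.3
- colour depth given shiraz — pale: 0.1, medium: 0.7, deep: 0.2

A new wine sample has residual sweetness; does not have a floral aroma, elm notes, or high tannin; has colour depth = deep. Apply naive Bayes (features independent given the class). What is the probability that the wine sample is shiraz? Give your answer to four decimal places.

merlot: 0.45 × (1−0.8) × (1−0.1) × 0.35 × (1−0.55) × 0.45 = 0.005740875
cabernet: 0.4 × (1−0.8) × (1−0.55) × 0.9 × (1−0.65) × 0.3 = 0.003402
shiraz: 0.15 × (1−0.45) × (1−0.95) × 0.25 × (1−0.95) × 0.2 = 0.0000103125
P(shiraz | x) = 0.0000103125 / 0.0091531875 ≈ 0.0011

0.0011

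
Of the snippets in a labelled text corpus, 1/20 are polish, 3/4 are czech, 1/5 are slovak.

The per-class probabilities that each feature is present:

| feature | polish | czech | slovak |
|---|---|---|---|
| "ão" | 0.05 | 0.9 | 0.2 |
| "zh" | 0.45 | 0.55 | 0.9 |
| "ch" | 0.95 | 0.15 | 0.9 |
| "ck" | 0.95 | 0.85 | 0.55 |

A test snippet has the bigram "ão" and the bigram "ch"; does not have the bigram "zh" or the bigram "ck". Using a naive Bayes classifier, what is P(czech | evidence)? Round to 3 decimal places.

0.802

polish: 0.05 × 0.05 × (1−0.45) × 0.95 × (1−0.95) = 0.0000653125
czech: 0.75 × 0.9 × (1−0.55) × 0.15 × (1−0.85) = 0.006834375
slovak: 0.2 × 0.2 × (1−0.9) × 0.9 × (1−0.55) = 0.00162
P(czech | x) = 0.006834375 / 0.0085196875 ≈ 0.802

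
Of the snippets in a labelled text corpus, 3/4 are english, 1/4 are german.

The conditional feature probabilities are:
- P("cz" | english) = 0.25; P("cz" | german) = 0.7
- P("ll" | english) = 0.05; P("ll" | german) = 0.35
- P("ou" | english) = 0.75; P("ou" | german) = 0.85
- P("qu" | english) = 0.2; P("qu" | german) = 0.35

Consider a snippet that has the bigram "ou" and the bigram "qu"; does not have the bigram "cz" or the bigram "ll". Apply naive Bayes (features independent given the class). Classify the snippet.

english

english: 0.75 × (1−0.25) × (1−0.05) × 0.75 × 0.2 = 0.08015625
german: 0.25 × (1−0.7) × (1−0.35) × 0.85 × 0.35 = 0.014503125
Highest score → english.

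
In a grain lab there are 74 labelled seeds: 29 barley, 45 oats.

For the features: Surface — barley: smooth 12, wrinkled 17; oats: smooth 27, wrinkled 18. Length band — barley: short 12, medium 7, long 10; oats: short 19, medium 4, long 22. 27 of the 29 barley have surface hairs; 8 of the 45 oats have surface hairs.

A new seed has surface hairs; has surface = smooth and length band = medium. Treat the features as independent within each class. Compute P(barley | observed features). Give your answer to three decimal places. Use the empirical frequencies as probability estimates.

barley: (29/74) × (12/29) × (7/29) × (27/29) ≈ 0.0364431
oats: (45/74) × (27/45) × (4/45) × (8/45) ≈ 0.00576577
P(barley | x) = 0.0364431 / 0.04220887 ≈ 0.863

0.863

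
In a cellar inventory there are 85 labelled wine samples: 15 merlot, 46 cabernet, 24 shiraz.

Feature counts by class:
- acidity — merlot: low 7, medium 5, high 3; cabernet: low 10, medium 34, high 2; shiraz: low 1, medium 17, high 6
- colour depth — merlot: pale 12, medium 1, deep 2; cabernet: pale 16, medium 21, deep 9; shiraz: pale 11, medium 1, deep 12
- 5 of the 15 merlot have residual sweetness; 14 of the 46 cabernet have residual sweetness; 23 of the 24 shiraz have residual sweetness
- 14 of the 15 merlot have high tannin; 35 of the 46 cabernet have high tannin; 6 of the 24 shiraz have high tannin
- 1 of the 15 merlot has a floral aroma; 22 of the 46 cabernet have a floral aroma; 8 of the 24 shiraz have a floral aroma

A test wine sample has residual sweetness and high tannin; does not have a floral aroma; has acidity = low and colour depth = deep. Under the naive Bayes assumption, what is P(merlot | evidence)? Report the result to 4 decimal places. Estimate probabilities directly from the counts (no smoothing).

merlot: (15/85) × (7/15) × (2/15) × (5/15) × (14/15) × (14/15) ≈ 0.00318838
cabernet: (46/85) × (10/46) × (9/46) × (14/46) × (35/46) × (24/46) ≈ 0.00278099
shiraz: (24/85) × (1/24) × (12/24) × (23/24) × (6/24) × (16/24) ≈ 0.000939542
P(merlot | x) = 0.00318838 / 0.006908912 ≈ 0.4615

0.4615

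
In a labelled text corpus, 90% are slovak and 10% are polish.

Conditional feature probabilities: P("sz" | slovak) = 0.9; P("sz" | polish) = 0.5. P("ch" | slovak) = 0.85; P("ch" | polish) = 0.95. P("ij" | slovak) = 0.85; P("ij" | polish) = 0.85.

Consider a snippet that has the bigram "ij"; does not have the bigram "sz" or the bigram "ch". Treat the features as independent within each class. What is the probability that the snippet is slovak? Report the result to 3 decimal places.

slovak: 0.9 × (1−0.9) × (1−0.85) × 0.85 = 0.011475
polish: 0.1 × (1−0.5) × (1−0.95) × 0.85 = 0.002125
P(slovak | x) = 0.011475 / 0.0136 ≈ 0.844

0.844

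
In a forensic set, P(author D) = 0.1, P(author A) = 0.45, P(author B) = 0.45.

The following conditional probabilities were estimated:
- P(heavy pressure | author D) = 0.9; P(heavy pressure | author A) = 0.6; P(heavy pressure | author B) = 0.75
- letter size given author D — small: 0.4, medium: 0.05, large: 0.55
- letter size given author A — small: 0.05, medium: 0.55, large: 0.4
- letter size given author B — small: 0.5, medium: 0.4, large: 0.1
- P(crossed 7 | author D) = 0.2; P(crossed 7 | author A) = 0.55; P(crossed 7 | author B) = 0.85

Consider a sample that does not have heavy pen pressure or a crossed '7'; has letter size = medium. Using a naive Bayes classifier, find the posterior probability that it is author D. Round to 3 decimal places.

0.008

author D: 0.1 × (1−0.9) × 0.05 × (1−0.2) = 0.0004
author A: 0.45 × (1−0.6) × 0.55 × (1−0.55) = 0.04455
author B: 0.45 × (1−0.75) × 0.4 × (1−0.85) = 0.00675
P(author D | x) = 0.0004 / 0.0517 ≈ 0.008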